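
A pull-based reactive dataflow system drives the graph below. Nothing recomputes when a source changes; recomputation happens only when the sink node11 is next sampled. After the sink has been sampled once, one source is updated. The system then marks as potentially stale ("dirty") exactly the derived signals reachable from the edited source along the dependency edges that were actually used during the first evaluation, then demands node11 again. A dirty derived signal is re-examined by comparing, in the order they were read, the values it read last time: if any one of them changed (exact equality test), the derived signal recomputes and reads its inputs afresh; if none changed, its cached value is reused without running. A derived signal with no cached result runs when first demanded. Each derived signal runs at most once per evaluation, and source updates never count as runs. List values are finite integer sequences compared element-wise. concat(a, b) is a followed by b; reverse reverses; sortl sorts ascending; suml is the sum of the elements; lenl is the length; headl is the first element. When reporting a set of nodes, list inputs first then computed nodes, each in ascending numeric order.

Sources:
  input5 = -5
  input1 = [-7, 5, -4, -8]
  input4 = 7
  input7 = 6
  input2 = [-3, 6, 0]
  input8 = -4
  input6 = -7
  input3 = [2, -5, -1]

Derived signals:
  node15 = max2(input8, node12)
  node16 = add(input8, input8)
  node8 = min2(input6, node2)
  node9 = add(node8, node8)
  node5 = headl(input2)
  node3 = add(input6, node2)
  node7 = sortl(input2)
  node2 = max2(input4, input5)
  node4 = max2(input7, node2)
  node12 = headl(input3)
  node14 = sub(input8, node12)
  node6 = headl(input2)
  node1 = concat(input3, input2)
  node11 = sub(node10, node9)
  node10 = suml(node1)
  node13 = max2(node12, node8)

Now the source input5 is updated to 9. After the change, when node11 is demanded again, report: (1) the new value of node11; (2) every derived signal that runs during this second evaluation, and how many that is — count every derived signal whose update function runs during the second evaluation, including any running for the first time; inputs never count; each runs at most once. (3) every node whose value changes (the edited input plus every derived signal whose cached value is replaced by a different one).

New value of node11: 13.
Derived signals that run: node2, node8 — 2 in total.
Values that change: input5, node2.
Key observation: the change is absorbed at node8 — it re-runs but produces the same value, and the output's value is unchanged.

First evaluation (everything demanded from the output):
  node1 = concat([2, -5, -1], [-3, 6, 0]) = [2, -5, -1, -3, 6, 0]
  node2 = max2(7, -5) = 7
  node8 = min2(-7, 7) = -7
  node9 = add(-7, -7) = -14
  node10 = suml([2, -5, -1, -3, 6, 0]) = -1
  node11 = sub(-1, -14) = 13

Propagation after the edit:
  node2: runs — input5 -5->9; result 9.
  node8: runs — node2 7->9; result -7 (same value as before).
  node9: checked — values it read are unchanged (node8 unchanged, node8 unchanged); reused cached -14 without running.
  node11: checked — values it read are unchanged (node10 unchanged, node9 unchanged); reused cached 13 without running.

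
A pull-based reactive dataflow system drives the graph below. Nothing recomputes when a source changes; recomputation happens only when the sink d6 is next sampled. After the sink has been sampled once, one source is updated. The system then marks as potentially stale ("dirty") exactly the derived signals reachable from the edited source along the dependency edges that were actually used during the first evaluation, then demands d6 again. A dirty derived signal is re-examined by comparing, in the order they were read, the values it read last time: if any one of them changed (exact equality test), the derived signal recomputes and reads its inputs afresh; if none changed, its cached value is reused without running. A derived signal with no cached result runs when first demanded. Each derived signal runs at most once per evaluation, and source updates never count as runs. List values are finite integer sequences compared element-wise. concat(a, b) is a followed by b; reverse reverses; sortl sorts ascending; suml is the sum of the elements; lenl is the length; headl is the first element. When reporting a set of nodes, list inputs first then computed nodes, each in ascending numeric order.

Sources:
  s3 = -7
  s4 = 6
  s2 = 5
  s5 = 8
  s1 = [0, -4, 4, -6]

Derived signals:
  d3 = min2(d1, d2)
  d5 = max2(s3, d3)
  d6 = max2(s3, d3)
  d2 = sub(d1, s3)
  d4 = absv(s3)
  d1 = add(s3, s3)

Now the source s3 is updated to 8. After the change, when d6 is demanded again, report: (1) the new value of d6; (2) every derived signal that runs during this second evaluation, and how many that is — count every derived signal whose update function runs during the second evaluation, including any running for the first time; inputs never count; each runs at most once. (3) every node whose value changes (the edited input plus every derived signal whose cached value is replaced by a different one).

New value of d6: 8.
Derived signals that run: d1, d2, d3, d6 — 4 in total.
Values that change: s3, d1, d2, d3, d6.

First evaluation (everything demanded from the output):
  d1 = add(-7, -7) = -14
  d2 = sub(-14, -7) = -7
  d3 = min2(-14, -7) = -14
  d6 = max2(-7, -14) = -7

Propagation after the edit:
  d1: runs — s3 -7->8; s3 -7->8; result 16.
  d2: runs — d1 -14->16; s3 -7->8; result 8.
  d3: runs — d1 -14->16; d2 -7->8; result 8.
  d6: runs — s3 -7->8; d3 -14->8; result 8.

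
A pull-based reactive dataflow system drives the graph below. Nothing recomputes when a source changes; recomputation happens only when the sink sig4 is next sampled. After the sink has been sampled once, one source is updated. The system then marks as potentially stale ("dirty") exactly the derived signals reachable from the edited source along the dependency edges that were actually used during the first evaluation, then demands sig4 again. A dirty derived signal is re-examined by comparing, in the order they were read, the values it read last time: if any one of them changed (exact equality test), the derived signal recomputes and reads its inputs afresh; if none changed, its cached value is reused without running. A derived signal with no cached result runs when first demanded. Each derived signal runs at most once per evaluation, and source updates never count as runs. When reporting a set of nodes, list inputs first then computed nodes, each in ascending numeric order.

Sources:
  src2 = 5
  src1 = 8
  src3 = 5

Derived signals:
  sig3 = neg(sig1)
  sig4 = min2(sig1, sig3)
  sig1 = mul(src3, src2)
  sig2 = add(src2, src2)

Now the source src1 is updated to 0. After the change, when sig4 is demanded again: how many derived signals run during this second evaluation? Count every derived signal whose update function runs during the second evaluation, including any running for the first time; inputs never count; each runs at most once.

First evaluation (everything demanded from the output):
  sig1 = mul(5, 5) = 25
  sig3 = neg(25) = -25
  sig4 = min2(25, -25) = -25

Propagation after the edit:
  src1 feeds no computation that the output demands — nothing is marked dirty and nothing runs.

Key observation: src1 is never demanded by the output, so the edit triggers no recomputation at all.

Derived signals that run: none — 0 in total.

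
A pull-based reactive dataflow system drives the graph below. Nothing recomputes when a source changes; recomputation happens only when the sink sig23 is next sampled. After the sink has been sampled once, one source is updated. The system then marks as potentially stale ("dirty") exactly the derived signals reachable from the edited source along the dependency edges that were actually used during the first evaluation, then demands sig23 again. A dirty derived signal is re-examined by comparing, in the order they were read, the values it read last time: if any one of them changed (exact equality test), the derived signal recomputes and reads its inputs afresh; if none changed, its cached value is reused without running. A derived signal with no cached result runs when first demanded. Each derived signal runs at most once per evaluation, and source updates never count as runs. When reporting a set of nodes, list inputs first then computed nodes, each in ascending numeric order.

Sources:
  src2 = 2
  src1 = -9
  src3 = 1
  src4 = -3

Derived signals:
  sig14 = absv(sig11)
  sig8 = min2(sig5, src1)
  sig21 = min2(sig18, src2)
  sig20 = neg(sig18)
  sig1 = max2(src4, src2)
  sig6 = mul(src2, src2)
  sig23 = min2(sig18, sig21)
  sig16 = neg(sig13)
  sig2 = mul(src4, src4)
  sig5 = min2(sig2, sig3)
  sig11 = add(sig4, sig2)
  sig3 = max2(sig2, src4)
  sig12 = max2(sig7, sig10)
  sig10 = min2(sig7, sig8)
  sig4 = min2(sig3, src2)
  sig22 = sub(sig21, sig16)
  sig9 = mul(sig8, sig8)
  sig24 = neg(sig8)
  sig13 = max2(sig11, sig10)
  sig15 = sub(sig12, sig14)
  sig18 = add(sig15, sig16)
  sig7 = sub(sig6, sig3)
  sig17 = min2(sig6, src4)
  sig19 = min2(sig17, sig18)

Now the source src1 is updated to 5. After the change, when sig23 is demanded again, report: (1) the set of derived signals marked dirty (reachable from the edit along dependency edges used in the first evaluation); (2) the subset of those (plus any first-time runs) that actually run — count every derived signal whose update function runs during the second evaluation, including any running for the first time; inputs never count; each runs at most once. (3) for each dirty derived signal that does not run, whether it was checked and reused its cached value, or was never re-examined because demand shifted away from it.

First evaluation (everything demanded from the output):
  sig2 = mul(-3, -3) = 9
  sig3 = max2(9, -3) = 9
  sig4 = min2(9, 2) = 2
  sig5 = min2(9, 9) = 9
  sig6 = mul(2, 2) = 4
  sig7 = sub(4, 9) = -5
  sig8 = min2(9, -9) = -9
  sig10 = min2(-5, -9) = -9
  sig11 = add(2, 9) = 11
  sig12 = max2(-5, -9) = -5
  sig13 = max2(11, -9) = 11
  sig14 = absv(11) = 11
  sig15 = sub(-5, 11) = -16
  sig16 = neg(11) = -11
  sig18 = add(-16, -11) = -27
  sig21 = min2(-27, 2) = -27
  sig23 = min2(-27, -27) = -27

Propagation after the edit:
  sig8: runs — src1 -9->5; result 5.
  sig10: runs — sig8 -9->5; result -5.
  sig12: runs — sig10 -9->-5; result -5 (same value as before).
  sig13: runs — sig10 -9->-5; result 11 (same value as before).
  sig15: checked — values it read are unchanged (sig12 unchanged, sig14 unchanged); reused cached -16 without running.
  sig16: checked — values it read are unchanged (sig13 unchanged); reused cached -11 without running.
  sig18: checked — values it read are unchanged (sig15 unchanged, sig16 unchanged); reused cached -27 without running.
  sig21: checked — values it read are unchanged (sig18 unchanged, src2 unchanged); reused cached -27 without running.
  sig23: checked — values it read are unchanged (sig18 unchanged, sig21 unchanged); reused cached -27 without running.

Key observation: the cutoff stops propagation at sig15 — its inputs' values are unchanged, so it reuses its cache.

Marked dirty: sig8, sig10, sig12, sig13, sig15, sig16, sig18, sig21, sig23.
Derived signals that run: sig8, sig10, sig12, sig13 — 4 in total.
Checked but reused from cache: sig15, sig16, sig18, sig21, sig23.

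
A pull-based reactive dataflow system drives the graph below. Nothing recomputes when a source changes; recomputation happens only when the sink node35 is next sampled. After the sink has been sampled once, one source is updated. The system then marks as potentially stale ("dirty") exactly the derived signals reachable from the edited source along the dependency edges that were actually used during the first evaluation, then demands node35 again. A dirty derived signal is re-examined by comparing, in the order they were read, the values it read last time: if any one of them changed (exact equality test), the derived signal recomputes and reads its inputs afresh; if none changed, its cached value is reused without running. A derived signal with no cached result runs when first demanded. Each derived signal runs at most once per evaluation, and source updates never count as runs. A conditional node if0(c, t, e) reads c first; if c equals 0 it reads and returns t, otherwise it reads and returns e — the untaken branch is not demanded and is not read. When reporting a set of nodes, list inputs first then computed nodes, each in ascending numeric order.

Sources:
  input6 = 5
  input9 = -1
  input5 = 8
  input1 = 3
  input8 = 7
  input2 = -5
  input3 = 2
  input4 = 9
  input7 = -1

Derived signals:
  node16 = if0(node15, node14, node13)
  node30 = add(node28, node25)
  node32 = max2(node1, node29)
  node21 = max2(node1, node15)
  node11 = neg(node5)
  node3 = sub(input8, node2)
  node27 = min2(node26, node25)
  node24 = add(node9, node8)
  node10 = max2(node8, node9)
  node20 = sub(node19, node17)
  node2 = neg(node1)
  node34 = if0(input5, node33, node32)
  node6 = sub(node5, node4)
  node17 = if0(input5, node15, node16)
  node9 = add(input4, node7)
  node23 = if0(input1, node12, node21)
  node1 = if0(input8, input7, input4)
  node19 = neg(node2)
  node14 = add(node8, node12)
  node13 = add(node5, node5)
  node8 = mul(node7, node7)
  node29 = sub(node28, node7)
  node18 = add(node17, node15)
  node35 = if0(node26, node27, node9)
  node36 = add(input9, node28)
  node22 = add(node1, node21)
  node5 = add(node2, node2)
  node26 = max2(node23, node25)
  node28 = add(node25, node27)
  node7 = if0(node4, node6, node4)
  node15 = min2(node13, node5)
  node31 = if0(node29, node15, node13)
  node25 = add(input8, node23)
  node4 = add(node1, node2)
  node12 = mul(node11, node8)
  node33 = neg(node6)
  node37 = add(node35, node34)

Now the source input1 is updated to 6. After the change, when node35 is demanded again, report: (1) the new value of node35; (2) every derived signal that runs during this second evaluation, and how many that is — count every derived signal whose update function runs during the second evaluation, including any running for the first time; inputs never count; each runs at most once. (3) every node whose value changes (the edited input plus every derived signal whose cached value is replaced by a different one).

New value of node35: -9.
Derived signals that run: node23 — 1 in total.
Values that change: input1.
Key observation: the change is absorbed at node23 — it re-runs but produces the same value, and the output's value is unchanged.

First evaluation (everything demanded from the output):
  node1 = if0(input8=7 -> else branch input4) = 9
  node2 = neg(9) = -9
  node4 = add(9, -9) = 0
  node5 = add(-9, -9) = -18
  node6 = sub(-18, 0) = -18
  node7 = if0(node4=0 -> then branch node6) = -18
  node9 = add(9, -18) = -9
  node13 = add(-18, -18) = -36
  node15 = min2(-36, -18) = -36
  node21 = max2(9, -36) = 9
  node23 = if0(input1=3 -> else branch node21) = 9
  node25 = add(7, 9) = 16
  node26 = max2(9, 16) = 16
  node35 = if0(node26=16 -> else branch node9) = -9

Propagation after the edit:
  node23: runs — input1 3->6; result 9 (same value as before).
  node25: checked — values it read are unchanged (input8 unchanged, node23 unchanged); reused cached 16 without running.
  node26: checked — values it read are unchanged (node23 unchanged, node25 unchanged); reused cached 16 without running.
  node35: checked — values it read are unchanged (node26 unchanged, node9 unchanged); reused cached -9 without running.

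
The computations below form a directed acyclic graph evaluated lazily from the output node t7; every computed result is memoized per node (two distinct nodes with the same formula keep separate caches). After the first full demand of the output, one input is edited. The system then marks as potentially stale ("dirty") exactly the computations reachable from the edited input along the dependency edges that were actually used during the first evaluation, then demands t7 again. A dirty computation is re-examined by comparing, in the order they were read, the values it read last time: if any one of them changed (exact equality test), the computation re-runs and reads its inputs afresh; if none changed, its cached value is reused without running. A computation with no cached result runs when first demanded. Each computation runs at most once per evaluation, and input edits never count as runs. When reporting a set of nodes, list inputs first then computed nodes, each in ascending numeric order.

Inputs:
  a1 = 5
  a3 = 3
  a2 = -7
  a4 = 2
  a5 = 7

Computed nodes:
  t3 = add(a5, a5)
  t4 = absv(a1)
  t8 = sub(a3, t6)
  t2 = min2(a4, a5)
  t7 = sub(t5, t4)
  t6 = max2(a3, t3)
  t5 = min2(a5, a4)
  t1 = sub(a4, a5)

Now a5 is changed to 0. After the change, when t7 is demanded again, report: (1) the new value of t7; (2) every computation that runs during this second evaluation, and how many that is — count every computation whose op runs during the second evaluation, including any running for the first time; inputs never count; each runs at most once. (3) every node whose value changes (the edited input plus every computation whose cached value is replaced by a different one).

Demanding t7 again yields -5.
2 computations run: t5, t7.
The nodes whose values change: a5, t5, t7.

First demand of the output computes:
  t4 = absv(5) = 5
  t5 = min2(7, 2) = 2
  t7 = sub(2, 5) = -3

After the edit, cleaning proceeds:
  t5: a read changed (a5 7->0) — executes, giving 0.
  t7: a read changed (t5 2->0) — executes, giving -5.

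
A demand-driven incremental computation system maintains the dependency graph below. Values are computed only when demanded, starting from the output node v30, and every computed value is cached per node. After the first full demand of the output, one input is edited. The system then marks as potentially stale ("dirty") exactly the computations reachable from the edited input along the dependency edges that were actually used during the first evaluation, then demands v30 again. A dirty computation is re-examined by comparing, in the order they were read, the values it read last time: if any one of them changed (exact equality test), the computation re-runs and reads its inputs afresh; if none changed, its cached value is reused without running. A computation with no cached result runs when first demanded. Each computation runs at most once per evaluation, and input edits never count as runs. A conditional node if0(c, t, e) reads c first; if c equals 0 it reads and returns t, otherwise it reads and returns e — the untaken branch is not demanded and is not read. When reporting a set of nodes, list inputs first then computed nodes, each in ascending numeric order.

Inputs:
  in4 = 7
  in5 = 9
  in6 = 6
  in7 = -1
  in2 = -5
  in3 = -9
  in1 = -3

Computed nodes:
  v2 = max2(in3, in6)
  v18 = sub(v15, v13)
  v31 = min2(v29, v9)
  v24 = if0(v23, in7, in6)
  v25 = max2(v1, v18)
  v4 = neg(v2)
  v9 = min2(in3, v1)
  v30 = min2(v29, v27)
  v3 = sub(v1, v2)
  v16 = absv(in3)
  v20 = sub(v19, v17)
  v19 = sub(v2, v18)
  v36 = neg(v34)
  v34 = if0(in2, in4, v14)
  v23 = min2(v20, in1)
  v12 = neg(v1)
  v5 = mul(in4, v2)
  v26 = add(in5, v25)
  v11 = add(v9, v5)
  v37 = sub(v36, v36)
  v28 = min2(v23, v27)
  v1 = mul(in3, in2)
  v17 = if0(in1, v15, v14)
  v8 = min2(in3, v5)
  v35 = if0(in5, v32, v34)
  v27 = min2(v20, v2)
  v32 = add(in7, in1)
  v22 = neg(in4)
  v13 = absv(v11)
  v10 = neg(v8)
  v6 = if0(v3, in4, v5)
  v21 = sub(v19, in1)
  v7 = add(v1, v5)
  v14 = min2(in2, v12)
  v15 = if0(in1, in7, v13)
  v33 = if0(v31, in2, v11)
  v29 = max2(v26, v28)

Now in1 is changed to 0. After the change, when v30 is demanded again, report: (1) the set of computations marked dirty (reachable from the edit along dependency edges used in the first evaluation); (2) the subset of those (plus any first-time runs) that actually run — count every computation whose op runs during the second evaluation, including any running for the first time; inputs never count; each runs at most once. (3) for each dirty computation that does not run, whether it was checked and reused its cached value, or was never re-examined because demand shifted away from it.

First evaluation (everything demanded from the output):
  v1 = mul(-9, -5) = 45
  v2 = max2(-9, 6) = 6
  v5 = mul(7, 6) = 42
  v9 = min2(-9, 45) = -9
  v11 = add(-9, 42) = 33
  v12 = neg(45) = -45
  v13 = absv(33) = 33
  v14 = min2(-5, -45) = -45
  v15 = if0(in1=-3 -> else branch v13) = 33
  v17 = if0(in1=-3 -> else branch v14) = -45
  v18 = sub(33, 33) = 0
  v19 = sub(6, 0) = 6
  v20 = sub(6, -45) = 51
  v23 = min2(51, -3) = -3
  v25 = max2(45, 0) = 45
  v26 = add(9, 45) = 54
  v27 = min2(51, 6) = 6
  v28 = min2(-3, 6) = -3
  v29 = max2(54, -3) = 54
  v30 = min2(54, 6) = 6

Propagation after the edit:
  v15: runs — in1 -3->0; result -1.
  v17: runs — in1 -3->0; result -1.
  v18: runs — v15 33->-1; result -34.
  v19: runs — v18 0->-34; result 40.
  v20: runs — v19 6->40; v17 -45->-1; result 41.
  v23: runs — v20 51->41; in1 -3->0; result 0.
  v25: runs — v18 0->-34; result 45 (same value as before).
  v26: checked — values it read are unchanged (in5 unchanged, v25 unchanged); reused cached 54 without running.
  v27: runs — v20 51->41; result 6 (same value as before).
  v28: runs — v23 -3->0; result 0.
  v29: runs — v28 -3->0; result 54 (same value as before).
  v30: checked — values it read are unchanged (v29 unchanged, v27 unchanged); reused cached 6 without running.

Key observation: the cutoff stops propagation at v26 — its inputs' values are unchanged, so it reuses its cache.

Marked dirty: v15, v17, v18, v19, v20, v23, v25, v26, v27, v28, v29, v30.
Computations that run: v15, v17, v18, v19, v20, v23, v25, v27, v28, v29 — 10 in total.
Checked but reused from cache: v26, v30.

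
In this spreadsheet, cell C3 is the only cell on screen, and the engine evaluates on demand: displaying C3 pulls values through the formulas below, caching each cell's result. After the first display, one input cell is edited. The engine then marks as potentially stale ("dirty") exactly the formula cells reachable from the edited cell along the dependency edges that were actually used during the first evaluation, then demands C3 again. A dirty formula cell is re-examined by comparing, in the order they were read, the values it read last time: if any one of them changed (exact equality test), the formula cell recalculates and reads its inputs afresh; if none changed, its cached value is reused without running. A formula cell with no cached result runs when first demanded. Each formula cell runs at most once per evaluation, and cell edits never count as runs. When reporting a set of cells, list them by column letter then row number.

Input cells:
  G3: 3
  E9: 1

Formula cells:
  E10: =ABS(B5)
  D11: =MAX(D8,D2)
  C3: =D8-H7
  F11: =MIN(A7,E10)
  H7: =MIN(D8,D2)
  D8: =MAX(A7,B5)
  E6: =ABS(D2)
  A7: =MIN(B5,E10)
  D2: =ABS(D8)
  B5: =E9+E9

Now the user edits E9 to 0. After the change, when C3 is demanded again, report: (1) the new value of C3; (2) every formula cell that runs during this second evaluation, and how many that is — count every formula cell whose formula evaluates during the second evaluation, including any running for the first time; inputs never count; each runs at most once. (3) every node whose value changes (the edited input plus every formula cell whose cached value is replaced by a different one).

Initial pass — values computed on the first demand:
  B5 = 1 + 1 = 2
  E10 = ABS(2) = 2
  A7 = MIN(2, 2) = 2
  D8 = MAX(2, 2) = 2
  D2 = ABS(2) = 2
  H7 = MIN(2, 2) = 2
  C3 = 2 - 2 = 0

Second demand — change propagation:
  B5: re-runs because E9 1->0; E9 1->0; new result 0.
  E10: re-runs because B5 2->0; new result 0.
  A7: re-runs because B5 2->0; E10 2->0; new result 0.
  D8: re-runs because A7 2->0; B5 2->0; new result 0.
  D2: re-runs because D8 2->0; new result 0.
  H7: re-runs because D8 2->0; D2 2->0; new result 0.
  C3: re-runs because D8 2->0; H7 2->0; new result 0 (unchanged).

C3 now evaluates to 0.
Run set: A7, B5, C3, D2, D8, E10, H7 (7 run).
Changed values: A7, B5, D2, D8, E9, E10, H7.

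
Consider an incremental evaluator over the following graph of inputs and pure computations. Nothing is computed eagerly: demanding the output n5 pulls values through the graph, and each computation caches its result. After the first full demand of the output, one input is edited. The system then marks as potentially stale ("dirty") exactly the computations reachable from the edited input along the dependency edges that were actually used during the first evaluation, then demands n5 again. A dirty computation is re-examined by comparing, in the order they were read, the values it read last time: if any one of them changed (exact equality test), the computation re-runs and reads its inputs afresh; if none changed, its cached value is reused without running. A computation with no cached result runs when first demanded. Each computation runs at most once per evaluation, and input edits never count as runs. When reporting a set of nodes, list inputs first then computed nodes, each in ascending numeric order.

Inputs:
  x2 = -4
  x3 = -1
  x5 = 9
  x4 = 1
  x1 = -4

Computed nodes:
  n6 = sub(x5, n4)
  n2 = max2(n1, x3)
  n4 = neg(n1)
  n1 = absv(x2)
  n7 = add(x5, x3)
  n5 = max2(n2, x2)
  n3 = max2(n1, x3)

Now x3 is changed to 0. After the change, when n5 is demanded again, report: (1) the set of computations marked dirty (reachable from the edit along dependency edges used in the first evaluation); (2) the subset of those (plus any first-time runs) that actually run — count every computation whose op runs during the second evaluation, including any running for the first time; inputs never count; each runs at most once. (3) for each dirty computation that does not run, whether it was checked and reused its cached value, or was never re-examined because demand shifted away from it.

Initial pass — values computed on the first demand:
  n1 = absv(-4) = 4
  n2 = max2(4, -1) = 4
  n5 = max2(4, -4) = 4

Second demand — change propagation:
  n2: re-runs because x3 -1->0; new result 4 (unchanged).
  n5: re-examined; everything it read last time is the same (n2 unchanged, x2 unchanged) — cache 4 kept, no run.

The important point: n2 recomputes to an identical value, and the output ends up unchanged.

Dirty set: n2, n5.
Run set: n2 (1 run).
Re-examined without running (cache reused): n5.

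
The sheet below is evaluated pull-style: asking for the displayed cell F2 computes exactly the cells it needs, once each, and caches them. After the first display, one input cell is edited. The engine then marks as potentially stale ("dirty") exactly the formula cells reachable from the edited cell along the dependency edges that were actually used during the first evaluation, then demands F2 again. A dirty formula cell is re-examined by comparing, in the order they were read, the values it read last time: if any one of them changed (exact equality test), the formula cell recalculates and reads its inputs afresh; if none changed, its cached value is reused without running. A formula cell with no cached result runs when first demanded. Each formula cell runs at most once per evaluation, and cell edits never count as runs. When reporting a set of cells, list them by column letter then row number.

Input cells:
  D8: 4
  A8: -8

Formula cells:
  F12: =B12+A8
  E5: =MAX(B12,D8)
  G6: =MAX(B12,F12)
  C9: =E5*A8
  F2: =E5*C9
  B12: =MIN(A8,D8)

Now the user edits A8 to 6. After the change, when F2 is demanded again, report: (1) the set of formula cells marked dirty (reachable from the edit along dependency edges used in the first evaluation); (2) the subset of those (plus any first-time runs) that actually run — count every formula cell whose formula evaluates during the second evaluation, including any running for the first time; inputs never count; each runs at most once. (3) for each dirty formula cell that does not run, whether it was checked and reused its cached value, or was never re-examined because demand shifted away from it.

First demand of the output computes:
  B12 = MIN(-8, 4) = -8
  E5 = MAX(-8, 4) = 4
  C9 = 4 * -8 = -32
  F2 = 4 * -32 = -128

After the edit, cleaning proceeds:
  B12: a read changed (A8 -8->6) — executes, giving 4.
  E5: a read changed (B12 -8->4) — executes, giving 4 — identical to its old value.
  C9: a read changed (A8 -8->6) — executes, giving 24.
  F2: a read changed (C9 -32->24) — executes, giving 96.

The edit dirties: B12, C9, E5, F2.
4 formula cells run: B12, C9, E5, F2.
No dirty formula cell escaped a run.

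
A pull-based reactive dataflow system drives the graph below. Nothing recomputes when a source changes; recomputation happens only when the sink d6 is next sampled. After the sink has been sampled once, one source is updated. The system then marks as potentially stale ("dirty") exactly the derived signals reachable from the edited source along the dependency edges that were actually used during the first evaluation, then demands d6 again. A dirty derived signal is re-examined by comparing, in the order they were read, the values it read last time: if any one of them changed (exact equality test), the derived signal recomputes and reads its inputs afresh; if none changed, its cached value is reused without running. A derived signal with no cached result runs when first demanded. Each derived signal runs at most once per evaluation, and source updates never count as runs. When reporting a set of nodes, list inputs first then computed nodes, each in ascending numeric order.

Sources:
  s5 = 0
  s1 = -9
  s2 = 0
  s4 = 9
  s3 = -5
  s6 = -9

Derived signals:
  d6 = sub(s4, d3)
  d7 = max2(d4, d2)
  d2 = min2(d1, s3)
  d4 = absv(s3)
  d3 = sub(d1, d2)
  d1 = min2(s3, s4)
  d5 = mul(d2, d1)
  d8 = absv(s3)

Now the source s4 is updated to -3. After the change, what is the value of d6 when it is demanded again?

First evaluation (everything demanded from the output):
  d1 = min2(-5, 9) = -5
  d2 = min2(-5, -5) = -5
  d3 = sub(-5, -5) = 0
  d6 = sub(9, 0) = 9

Propagation after the edit:
  d1: runs — s4 9->-3; result -5 (same value as before).
  d2: checked — values it read are unchanged (d1 unchanged, s3 unchanged); reused cached -5 without running.
  d3: checked — values it read are unchanged (d1 unchanged, d2 unchanged); reused cached 0 without running.
  d6: runs — s4 9->-3; result -3.

Key observation: the cutoff stops propagation at d2 — its inputs' values are unchanged, so it reuses its cache.

New value of d6: -3.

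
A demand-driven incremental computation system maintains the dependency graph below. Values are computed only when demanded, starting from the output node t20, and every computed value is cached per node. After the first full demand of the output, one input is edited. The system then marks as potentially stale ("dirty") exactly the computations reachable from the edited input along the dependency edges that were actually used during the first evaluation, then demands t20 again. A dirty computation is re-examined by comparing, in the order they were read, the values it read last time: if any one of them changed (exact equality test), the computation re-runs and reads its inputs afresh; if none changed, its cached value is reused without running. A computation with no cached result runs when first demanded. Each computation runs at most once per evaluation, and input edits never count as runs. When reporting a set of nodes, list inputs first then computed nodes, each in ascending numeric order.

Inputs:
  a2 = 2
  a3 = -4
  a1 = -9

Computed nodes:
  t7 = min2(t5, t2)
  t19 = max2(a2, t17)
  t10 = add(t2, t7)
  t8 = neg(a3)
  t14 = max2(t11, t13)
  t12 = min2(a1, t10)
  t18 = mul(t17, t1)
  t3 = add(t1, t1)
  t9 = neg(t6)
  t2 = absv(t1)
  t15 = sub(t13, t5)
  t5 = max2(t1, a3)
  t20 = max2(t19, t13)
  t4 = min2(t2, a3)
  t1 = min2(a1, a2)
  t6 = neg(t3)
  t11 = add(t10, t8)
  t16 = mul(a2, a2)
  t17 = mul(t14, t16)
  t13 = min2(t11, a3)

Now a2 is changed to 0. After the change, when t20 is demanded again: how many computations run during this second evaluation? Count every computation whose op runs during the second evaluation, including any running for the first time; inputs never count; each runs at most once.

First evaluation (everything demanded from the output):
  t1 = min2(-9, 2) = -9
  t2 = absv(-9) = 9
  t5 = max2(-9, -4) = -4
  t7 = min2(-4, 9) = -4
  t8 = neg(-4) = 4
  t10 = add(9, -4) = 5
  t11 = add(5, 4) = 9
  t13 = min2(9, -4) = -4
  t14 = max2(9, -4) = 9
  t16 = mul(2, 2) = 4
  t17 = mul(9, 4) = 36
  t19 = max2(2, 36) = 36
  t20 = max2(36, -4) = 36

Propagation after the edit:
  t1: runs — a2 2->0; result -9 (same value as before).
  t2: checked — values it read are unchanged (t1 unchanged); reused cached 9 without running.
  t5: checked — values it read are unchanged (t1 unchanged, a3 unchanged); reused cached -4 without running.
  t7: checked — values it read are unchanged (t5 unchanged, t2 unchanged); reused cached -4 without running.
  t10: checked — values it read are unchanged (t2 unchanged, t7 unchanged); reused cached 5 without running.
  t11: checked — values it read are unchanged (t10 unchanged, t8 unchanged); reused cached 9 without running.
  t13: checked — values it read are unchanged (t11 unchanged, a3 unchanged); reused cached -4 without running.
  t14: checked — values it read are unchanged (t11 unchanged, t13 unchanged); reused cached 9 without running.
  t16: runs — a2 2->0; a2 2->0; result 0.
  t17: runs — t16 4->0; result 0.
  t19: runs — a2 2->0; t17 36->0; result 0.
  t20: runs — t19 36->0; result 0.

Key observation: the cutoff stops propagation at t2 — its inputs' values are unchanged, so it reuses its cache.

Computations that run: t1, t16, t17, t19, t20 — 5 in total.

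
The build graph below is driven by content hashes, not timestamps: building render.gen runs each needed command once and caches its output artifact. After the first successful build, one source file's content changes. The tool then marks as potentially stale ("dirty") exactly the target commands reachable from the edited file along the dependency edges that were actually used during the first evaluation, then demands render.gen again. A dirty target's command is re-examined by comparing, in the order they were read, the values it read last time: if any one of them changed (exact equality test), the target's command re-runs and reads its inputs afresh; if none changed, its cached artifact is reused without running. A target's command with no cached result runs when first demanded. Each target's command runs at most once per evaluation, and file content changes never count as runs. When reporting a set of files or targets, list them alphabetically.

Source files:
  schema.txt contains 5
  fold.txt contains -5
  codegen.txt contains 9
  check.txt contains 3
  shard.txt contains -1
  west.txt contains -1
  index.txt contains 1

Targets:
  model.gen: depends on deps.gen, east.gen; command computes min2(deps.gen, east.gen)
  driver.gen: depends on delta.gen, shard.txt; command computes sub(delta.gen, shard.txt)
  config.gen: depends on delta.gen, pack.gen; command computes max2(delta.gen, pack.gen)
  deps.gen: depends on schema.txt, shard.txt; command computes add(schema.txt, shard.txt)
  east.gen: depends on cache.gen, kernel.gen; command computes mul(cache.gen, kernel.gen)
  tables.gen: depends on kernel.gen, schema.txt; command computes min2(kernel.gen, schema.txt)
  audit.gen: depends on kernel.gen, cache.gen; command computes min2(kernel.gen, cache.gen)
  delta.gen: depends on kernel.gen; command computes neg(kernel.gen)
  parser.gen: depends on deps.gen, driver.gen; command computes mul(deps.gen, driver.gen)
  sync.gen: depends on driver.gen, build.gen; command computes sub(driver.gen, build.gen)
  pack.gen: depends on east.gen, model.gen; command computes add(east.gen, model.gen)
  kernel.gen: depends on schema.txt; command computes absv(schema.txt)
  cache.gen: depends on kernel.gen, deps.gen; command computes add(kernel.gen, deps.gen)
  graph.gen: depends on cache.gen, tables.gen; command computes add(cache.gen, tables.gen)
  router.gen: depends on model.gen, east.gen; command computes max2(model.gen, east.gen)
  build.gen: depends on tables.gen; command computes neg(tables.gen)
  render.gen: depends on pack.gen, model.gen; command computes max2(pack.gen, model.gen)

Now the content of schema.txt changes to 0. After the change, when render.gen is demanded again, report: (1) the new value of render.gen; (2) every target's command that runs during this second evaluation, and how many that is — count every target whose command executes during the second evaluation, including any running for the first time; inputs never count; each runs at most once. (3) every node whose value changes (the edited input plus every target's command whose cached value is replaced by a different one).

render.gen now evaluates to -1.
Run set: cache.gen, deps.gen, east.gen, kernel.gen, model.gen, pack.gen, render.gen (7 run).
Changed values: cache.gen, deps.gen, east.gen, kernel.gen, model.gen, pack.gen, render.gen, schema.txt.

Initial pass — values computed on the first demand:
  deps.gen = add(5, -1) = 4
  kernel.gen = absv(5) = 5
  cache.gen = add(5, 4) = 9
  east.gen = mul(9, 5) = 45
  model.gen = min2(4, 45) = 4
  pack.gen = add(45, 4) = 49
  render.gen = max2(49, 4) = 49

Second demand — change propagation:
  deps.gen: re-runs because schema.txt 5->0; new result -1.
  kernel.gen: re-runs because schema.txt 5->0; new result 0.
  cache.gen: re-runs because kernel.gen 5->0; deps.gen 4->-1; new result -1.
  east.gen: re-runs because cache.gen 9->-1; kernel.gen 5->0; new result 0.
  model.gen: re-runs because deps.gen 4->-1; east.gen 45->0; new result -1.
  pack.gen: re-runs because east.gen 45->0; model.gen 4->-1; new result -1.
  render.gen: re-runs because pack.gen 49->-1; model.gen 4->-1; new result -1.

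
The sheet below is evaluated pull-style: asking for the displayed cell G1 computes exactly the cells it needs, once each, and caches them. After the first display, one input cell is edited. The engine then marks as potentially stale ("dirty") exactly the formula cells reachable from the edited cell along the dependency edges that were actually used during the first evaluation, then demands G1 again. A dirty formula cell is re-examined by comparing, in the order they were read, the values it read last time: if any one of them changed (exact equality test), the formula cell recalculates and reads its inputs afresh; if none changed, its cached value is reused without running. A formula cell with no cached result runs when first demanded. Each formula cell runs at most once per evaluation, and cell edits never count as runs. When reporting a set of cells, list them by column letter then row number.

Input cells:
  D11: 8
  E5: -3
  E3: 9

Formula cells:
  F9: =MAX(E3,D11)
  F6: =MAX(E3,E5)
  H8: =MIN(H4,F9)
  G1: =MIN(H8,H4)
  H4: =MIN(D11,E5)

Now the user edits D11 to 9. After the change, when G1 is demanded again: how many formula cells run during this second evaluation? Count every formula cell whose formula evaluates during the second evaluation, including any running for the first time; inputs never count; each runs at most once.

2 formula cells run: F9, H4.
Note where the cutoff bites: H8 is checked, finds nothing changed, and keeps its cache.

First demand of the output computes:
  F9 = MAX(9, 8) = 9
  H4 = MIN(8, -3) = -3
  H8 = MIN(-3, 9) = -3
  G1 = MIN(-3, -3) = -3

After the edit, cleaning proceeds:
  F9: a read changed (D11 8->9) — executes, giving 9 — identical to its old value.
  H4: a read changed (D11 8->9) — executes, giving -3 — identical to its old value.
  H8: dirty, but its reads are unchanged (H4 unchanged, F9 unchanged); cached -3 stands.
  G1: dirty, but its reads are unchanged (H8 unchanged, H4 unchanged); cached -3 stands.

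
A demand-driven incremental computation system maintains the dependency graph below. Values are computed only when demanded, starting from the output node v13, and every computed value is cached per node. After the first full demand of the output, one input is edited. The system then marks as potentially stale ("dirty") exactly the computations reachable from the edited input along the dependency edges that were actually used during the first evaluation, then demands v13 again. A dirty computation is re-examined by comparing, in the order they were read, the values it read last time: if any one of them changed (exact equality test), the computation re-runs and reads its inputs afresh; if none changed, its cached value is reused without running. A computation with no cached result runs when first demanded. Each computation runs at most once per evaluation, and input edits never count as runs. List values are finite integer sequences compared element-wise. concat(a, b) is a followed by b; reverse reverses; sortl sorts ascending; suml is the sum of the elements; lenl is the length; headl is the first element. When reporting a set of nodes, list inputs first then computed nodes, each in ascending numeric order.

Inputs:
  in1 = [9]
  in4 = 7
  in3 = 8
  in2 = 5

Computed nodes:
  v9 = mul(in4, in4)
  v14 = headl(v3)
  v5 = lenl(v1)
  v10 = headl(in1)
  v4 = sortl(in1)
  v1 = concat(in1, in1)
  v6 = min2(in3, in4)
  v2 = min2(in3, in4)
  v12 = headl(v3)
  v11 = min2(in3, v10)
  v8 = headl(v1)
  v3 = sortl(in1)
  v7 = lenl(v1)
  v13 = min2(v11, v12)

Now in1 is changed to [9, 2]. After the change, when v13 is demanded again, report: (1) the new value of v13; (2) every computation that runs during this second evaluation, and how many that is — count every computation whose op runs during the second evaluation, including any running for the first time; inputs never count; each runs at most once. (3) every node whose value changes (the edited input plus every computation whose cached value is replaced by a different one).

First evaluation (everything demanded from the output):
  v3 = sortl([9]) = [9]
  v10 = headl([9]) = 9
  v11 = min2(8, 9) = 8
  v12 = headl([9]) = 9
  v13 = min2(8, 9) = 8

Propagation after the edit:
  v3: runs — in1 [9]->[9, 2]; result [2, 9].
  v10: runs — in1 [9]->[9, 2]; result 9 (same value as before).
  v11: checked — values it read are unchanged (in3 unchanged, v10 unchanged); reused cached 8 without running.
  v12: runs — v3 [9]->[2, 9]; result 2.
  v13: runs — v12 9->2; result 2.

Key observation: the cutoff stops propagation at v11 — its inputs' values are unchanged, so it reuses its cache.

New value of v13: 2.
Computations that run: v3, v10, v12, v13 — 4 in total.
Values that change: in1, v3, v12, v13.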